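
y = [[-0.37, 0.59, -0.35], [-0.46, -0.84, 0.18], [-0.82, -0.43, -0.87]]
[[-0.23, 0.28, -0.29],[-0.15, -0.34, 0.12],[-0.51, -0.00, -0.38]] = y@[[0.42, -0.01, 0.19], [-0.01, 0.37, -0.17], [0.19, -0.17, 0.34]]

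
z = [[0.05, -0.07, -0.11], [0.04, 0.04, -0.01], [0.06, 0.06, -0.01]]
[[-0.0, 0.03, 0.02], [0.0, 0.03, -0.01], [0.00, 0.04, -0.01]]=z@[[0.0, 0.3, 0.28], [0.02, 0.28, -0.46], [-0.01, -0.35, 0.21]]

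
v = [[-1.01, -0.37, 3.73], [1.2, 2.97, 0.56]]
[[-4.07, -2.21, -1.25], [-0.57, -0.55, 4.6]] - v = [[-3.06, -1.84, -4.98], [-1.77, -3.52, 4.04]]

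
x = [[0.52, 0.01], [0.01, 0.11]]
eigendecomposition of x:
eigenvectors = [[1.00,-0.02], [0.02,1.00]]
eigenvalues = [0.52, 0.11]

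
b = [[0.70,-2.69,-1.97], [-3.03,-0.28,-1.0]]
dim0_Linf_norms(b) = [3.03, 2.69, 1.97]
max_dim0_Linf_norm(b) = 3.03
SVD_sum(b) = [[-0.4, -2.44, -2.05],[-0.15, -0.93, -0.78]] + [[1.10, -0.25, 0.08],[-2.88, 0.65, -0.22]]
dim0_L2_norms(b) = [3.11, 2.7, 2.21]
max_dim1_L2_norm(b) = 3.41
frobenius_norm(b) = 4.68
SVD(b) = [[-0.93, -0.36], [-0.36, 0.93]] @ diag([3.440475967375046, 3.1669267623225434]) @ [[0.12, 0.76, 0.64], [-0.97, 0.22, -0.07]]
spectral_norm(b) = 3.44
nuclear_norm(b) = 6.61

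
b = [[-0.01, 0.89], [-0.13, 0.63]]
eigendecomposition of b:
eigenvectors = [[(0.93+0j),(0.93-0j)], [(0.34+0.12j),0.34-0.12j]]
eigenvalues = [(0.31+0.12j), (0.31-0.12j)]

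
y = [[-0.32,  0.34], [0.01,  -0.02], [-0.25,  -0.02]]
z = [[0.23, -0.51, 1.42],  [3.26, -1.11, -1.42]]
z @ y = [[-0.43, 0.06], [-0.7, 1.16]]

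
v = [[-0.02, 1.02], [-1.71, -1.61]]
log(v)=[[1.97, 2.16], [-3.61, -1.39]]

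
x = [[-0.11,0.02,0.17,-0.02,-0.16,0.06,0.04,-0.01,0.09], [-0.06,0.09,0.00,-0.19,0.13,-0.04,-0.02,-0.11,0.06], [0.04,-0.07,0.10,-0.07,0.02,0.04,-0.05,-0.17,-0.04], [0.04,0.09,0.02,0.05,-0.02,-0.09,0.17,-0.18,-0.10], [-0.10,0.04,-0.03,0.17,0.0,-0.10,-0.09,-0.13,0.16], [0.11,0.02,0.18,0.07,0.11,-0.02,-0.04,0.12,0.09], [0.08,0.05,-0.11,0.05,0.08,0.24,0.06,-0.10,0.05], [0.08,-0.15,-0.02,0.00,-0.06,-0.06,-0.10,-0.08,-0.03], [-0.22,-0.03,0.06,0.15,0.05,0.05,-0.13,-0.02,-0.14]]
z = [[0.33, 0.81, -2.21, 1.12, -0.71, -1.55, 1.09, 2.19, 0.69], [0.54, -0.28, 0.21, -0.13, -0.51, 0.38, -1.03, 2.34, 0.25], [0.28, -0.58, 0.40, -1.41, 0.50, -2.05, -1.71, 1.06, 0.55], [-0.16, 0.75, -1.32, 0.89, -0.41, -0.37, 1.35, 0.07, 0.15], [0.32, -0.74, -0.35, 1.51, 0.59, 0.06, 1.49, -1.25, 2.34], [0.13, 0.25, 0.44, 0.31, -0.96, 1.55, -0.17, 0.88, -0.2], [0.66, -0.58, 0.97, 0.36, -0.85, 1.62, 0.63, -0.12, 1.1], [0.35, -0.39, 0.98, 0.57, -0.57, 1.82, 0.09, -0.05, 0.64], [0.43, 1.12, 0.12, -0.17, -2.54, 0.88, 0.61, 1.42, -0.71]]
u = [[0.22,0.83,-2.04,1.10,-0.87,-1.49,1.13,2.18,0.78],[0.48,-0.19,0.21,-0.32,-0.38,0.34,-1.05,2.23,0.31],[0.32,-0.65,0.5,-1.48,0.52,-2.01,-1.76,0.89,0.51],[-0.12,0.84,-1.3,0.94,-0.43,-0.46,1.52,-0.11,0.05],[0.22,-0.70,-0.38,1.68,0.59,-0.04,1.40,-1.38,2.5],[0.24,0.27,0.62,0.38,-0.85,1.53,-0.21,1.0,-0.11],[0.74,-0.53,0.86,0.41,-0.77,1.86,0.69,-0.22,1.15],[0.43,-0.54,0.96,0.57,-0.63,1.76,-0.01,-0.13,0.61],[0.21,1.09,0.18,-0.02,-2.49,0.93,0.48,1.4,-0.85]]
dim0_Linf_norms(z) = [0.66, 1.12, 2.21, 1.51, 2.54, 2.05, 1.71, 2.34, 2.34]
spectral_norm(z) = 4.90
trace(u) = 3.30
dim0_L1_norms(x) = [0.84, 0.56, 0.69, 0.77, 0.63, 0.7, 0.7, 0.92, 0.76]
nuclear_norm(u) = 20.03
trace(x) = -0.05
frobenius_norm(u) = 9.12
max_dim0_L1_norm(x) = 0.92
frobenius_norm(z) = 9.03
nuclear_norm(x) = 2.46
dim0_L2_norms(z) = [1.17, 2.0, 3.01, 2.63, 3.15, 4.0, 3.17, 3.97, 2.92]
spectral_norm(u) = 5.01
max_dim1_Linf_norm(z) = 2.54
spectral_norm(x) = 0.39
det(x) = -0.00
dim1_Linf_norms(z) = [2.21, 2.34, 2.05, 1.35, 2.34, 1.55, 1.62, 1.82, 2.54]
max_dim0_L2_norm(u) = 4.04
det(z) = -0.00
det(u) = -0.41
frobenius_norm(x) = 0.88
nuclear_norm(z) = 19.50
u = z + x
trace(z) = 3.35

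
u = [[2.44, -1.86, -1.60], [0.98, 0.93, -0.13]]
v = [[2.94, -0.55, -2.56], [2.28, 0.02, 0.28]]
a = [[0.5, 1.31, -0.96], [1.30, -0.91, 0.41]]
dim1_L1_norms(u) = [5.9, 2.04]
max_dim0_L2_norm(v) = 3.72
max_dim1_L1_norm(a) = 2.77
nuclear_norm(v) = 5.86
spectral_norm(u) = 3.47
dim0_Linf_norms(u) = [2.44, 1.86, 1.6]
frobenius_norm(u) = 3.72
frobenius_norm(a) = 2.36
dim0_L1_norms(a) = [1.8, 2.22, 1.37]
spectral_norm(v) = 4.27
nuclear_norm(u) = 4.80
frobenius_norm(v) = 4.56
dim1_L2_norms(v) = [3.94, 2.3]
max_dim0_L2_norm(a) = 1.6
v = u + a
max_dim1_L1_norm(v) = 6.05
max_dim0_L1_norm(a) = 2.22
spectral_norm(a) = 1.93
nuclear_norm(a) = 3.29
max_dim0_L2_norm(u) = 2.63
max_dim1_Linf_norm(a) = 1.31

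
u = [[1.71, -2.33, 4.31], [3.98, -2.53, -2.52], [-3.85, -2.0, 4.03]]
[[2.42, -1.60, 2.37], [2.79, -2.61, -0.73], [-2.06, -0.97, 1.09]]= u@[[0.79, -0.07, 0.21], [-0.07, 0.82, 0.1], [0.21, 0.10, 0.52]]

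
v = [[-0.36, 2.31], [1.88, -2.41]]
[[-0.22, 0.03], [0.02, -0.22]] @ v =[[0.14, -0.58],[-0.42, 0.58]]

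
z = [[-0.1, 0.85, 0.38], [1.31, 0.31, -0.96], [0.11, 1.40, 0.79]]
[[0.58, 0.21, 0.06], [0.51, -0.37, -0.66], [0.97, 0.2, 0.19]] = z @ [[0.14, -0.44, -0.02], [0.74, 0.25, -0.20], [-0.10, -0.13, 0.6]]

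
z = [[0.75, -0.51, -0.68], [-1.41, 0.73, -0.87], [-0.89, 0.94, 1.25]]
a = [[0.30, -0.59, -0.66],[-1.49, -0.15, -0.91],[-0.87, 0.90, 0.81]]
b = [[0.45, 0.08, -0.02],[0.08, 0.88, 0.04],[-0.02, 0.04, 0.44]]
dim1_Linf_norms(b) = [0.45, 0.88, 0.44]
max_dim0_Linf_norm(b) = 0.88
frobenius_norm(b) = 1.09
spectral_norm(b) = 0.90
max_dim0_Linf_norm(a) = 1.49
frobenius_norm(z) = 2.79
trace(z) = 2.73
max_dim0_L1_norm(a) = 2.66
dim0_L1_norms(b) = [0.55, 1.0, 0.5]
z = a + b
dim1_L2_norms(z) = [1.13, 1.81, 1.8]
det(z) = 0.46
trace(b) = 1.77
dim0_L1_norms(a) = [2.66, 1.64, 2.38]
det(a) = 0.00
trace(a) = 0.96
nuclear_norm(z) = 4.01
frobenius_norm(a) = 2.48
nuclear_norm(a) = 3.51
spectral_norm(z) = 2.28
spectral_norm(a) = 1.82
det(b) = 0.17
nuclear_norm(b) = 1.77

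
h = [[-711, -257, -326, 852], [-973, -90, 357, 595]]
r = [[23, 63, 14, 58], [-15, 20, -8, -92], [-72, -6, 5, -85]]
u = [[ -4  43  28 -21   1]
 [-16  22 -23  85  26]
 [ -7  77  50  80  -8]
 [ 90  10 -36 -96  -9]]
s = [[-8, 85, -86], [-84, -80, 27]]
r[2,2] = 5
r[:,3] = [58, -92, -85]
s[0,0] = -8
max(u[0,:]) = 43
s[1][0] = -84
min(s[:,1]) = -80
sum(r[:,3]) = -119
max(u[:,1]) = 77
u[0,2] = 28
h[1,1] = -90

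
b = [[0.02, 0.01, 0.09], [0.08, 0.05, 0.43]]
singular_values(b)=[0.45, 0.0]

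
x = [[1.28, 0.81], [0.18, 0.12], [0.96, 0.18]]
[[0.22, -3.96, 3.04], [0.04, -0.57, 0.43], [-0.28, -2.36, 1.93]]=x@ [[-0.49, -2.19, 1.85], [1.04, -1.43, 0.83]]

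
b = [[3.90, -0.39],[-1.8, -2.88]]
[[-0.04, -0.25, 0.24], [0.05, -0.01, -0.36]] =b @ [[-0.01, -0.06, 0.07], [-0.01, 0.04, 0.08]]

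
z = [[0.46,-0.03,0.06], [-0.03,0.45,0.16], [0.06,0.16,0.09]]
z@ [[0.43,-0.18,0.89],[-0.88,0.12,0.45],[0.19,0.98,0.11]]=[[0.24, -0.03, 0.40], [-0.38, 0.22, 0.19], [-0.1, 0.1, 0.14]]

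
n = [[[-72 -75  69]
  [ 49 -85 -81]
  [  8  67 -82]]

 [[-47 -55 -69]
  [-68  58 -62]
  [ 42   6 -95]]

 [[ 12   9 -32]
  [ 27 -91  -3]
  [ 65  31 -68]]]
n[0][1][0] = 49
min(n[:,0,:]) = -75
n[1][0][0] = -47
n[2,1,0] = 27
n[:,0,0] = [-72, -47, 12]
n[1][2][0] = 42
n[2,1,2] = -3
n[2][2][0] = 65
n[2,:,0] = [12, 27, 65]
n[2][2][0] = 65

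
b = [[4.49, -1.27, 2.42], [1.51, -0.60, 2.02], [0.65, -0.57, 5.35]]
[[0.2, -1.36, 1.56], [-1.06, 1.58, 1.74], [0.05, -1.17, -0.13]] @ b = [[-0.14, -0.33, 6.08], [-1.24, -0.59, 9.94], [-1.63, 0.71, -2.94]]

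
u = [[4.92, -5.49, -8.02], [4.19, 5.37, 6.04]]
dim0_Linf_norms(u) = [4.92, 5.49, 8.02]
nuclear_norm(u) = 19.06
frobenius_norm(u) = 14.20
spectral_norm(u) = 12.68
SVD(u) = [[-0.81, 0.59], [0.59, 0.81]] @ diag([12.6809855936656, 6.382327504386272]) @ [[-0.12, 0.60, 0.79],[0.99, 0.17, 0.02]]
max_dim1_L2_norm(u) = 10.89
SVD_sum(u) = [[1.19, -6.13, -8.09], [-0.88, 4.5, 5.95]] + [[3.73, 0.64, 0.07],[5.07, 0.87, 0.09]]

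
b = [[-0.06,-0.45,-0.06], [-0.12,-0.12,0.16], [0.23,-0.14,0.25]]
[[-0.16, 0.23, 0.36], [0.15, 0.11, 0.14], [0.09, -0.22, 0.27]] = b @ [[-0.38, -0.89, 0.24],[0.28, -0.35, -0.89],[0.88, -0.27, 0.38]]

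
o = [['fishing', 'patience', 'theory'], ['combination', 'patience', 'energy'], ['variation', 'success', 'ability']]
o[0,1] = 'patience'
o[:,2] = ['theory', 'energy', 'ability']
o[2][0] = 'variation'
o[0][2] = 'theory'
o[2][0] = 'variation'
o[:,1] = ['patience', 'patience', 'success']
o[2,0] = 'variation'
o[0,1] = 'patience'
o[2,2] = 'ability'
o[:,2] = ['theory', 'energy', 'ability']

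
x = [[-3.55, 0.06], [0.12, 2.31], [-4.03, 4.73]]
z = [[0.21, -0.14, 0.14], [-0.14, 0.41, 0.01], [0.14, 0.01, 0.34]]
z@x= [[-1.33, 0.35], [0.51, 0.99], [-1.87, 1.64]]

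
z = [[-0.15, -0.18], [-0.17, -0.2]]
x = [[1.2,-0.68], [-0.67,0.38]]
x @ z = [[-0.06, -0.08], [0.04, 0.04]]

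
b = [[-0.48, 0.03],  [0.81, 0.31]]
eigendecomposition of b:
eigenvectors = [[-0.71,  -0.04],[0.7,  -1.00]]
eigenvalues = [-0.51, 0.34]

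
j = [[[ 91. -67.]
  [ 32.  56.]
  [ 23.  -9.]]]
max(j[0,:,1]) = 56.0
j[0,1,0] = 32.0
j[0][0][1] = -67.0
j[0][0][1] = -67.0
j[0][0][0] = 91.0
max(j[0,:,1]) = 56.0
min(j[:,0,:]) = -67.0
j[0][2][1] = -9.0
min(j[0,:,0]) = 23.0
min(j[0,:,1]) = -67.0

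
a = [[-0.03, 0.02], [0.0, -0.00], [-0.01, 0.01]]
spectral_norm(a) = 0.04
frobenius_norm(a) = 0.04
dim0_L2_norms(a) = [0.03, 0.02]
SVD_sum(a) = [[-0.03,0.02],[0.0,0.0],[-0.01,0.01]] + [[-0.00, -0.0], [0.00, 0.00], [0.00, 0.0]]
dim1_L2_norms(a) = [0.04, 0.0, 0.01]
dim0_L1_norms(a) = [0.04, 0.03]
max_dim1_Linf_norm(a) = 0.03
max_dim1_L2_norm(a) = 0.04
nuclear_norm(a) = 0.04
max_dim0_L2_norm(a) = 0.03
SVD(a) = [[-0.93, 0.36], [0.00, 0.0], [-0.36, -0.93]] @ diag([0.03864328450540824, 0.002587771750768357]) @ [[0.82, -0.58], [-0.58, -0.82]]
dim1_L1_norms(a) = [0.05, 0.0, 0.02]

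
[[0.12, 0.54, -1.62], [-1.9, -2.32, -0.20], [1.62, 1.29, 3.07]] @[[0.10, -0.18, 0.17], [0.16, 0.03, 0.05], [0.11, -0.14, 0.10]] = [[-0.08, 0.22, -0.11],[-0.58, 0.30, -0.46],[0.71, -0.68, 0.65]]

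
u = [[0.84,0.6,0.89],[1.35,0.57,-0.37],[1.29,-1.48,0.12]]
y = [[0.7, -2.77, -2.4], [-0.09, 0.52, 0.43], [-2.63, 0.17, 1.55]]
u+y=[[1.54, -2.17, -1.51], [1.26, 1.09, 0.06], [-1.34, -1.31, 1.67]]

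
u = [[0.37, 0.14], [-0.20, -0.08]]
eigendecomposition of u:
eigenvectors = [[0.88, -0.35], [-0.47, 0.94]]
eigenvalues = [0.3, -0.01]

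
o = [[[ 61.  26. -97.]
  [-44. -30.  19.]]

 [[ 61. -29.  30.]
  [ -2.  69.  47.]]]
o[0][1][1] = -30.0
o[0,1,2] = 19.0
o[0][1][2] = 19.0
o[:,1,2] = [19.0, 47.0]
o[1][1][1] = 69.0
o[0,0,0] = 61.0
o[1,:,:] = [[61.0, -29.0, 30.0], [-2.0, 69.0, 47.0]]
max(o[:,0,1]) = 26.0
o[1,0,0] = 61.0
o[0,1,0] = -44.0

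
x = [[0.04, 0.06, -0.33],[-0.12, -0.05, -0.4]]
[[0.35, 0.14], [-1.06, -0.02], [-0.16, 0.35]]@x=[[-0.00, 0.01, -0.17],  [-0.04, -0.06, 0.36],  [-0.05, -0.03, -0.09]]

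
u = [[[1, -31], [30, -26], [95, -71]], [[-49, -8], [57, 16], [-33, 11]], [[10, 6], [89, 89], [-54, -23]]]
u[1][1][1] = 16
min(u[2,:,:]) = -54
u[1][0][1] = -8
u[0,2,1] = -71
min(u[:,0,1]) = -31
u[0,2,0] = 95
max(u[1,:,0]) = 57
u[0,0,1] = -31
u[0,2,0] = 95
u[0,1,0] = 30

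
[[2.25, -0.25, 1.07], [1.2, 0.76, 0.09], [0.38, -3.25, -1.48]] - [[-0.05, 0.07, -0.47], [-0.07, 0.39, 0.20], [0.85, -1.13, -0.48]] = [[2.3, -0.32, 1.54], [1.27, 0.37, -0.11], [-0.47, -2.12, -1.0]]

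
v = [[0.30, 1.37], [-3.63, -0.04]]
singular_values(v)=[3.65, 1.36]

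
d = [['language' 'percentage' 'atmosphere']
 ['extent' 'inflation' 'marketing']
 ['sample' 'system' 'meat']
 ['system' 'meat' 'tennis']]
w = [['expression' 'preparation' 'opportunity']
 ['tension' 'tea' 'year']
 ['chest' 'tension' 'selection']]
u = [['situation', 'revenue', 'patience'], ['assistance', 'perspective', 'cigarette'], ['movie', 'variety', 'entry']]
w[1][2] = 'year'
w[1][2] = 'year'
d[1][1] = 'inflation'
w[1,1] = 'tea'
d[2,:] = ['sample', 'system', 'meat']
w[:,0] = ['expression', 'tension', 'chest']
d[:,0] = ['language', 'extent', 'sample', 'system']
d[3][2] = 'tennis'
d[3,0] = 'system'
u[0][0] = 'situation'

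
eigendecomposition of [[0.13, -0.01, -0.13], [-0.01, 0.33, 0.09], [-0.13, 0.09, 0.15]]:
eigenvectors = [[0.69, 0.67, 0.28],[-0.17, 0.52, -0.84],[0.7, -0.53, -0.47]]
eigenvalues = [0.0, 0.23, 0.38]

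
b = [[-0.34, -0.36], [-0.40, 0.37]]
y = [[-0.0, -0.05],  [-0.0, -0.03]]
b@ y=[[0.00, 0.03], [0.0, 0.01]]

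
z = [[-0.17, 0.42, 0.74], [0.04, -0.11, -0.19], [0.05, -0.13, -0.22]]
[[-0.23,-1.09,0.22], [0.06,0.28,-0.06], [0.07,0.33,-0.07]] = z @ [[0.57, 2.14, -0.45], [-0.66, -1.73, 0.37], [0.19, 0.00, -0.01]]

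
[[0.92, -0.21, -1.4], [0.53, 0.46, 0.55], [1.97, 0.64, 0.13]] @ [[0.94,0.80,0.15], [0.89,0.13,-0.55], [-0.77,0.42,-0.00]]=[[1.76, 0.12, 0.25], [0.48, 0.71, -0.17], [2.32, 1.71, -0.06]]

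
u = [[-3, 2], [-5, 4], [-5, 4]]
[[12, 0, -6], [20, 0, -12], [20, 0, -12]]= u @ [[-4, 0, 0], [0, 0, -3]]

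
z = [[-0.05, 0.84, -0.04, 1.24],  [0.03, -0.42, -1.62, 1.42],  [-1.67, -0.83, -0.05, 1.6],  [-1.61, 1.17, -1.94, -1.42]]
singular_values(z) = [3.14, 2.96, 1.65, 1.22]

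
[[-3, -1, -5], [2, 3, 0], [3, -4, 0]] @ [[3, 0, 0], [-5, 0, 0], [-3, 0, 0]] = [[11, 0, 0], [-9, 0, 0], [29, 0, 0]]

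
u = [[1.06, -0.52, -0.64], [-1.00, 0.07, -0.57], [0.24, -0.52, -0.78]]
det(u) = -0.217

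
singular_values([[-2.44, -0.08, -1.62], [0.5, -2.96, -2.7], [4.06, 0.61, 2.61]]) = [5.94, 3.64, 0.19]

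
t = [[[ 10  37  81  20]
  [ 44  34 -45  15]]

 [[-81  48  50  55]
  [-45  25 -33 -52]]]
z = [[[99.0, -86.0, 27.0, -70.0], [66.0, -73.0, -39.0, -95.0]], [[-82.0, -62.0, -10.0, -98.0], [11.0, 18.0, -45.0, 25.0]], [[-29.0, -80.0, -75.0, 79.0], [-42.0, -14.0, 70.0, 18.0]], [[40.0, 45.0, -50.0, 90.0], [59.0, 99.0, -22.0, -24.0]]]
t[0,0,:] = [10, 37, 81, 20]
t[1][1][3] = -52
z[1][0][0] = -82.0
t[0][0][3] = 20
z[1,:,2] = [-10.0, -45.0]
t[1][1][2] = -33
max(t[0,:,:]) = 81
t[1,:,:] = [[-81, 48, 50, 55], [-45, 25, -33, -52]]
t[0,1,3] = 15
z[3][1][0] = 59.0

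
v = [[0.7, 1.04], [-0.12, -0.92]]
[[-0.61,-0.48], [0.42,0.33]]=v @ [[-0.23, -0.18],[-0.43, -0.34]]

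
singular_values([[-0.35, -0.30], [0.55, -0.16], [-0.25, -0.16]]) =[0.7, 0.36]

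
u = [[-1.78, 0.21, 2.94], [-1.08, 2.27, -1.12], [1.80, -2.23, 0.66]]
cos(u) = [[-0.67,1.05,1.05], [0.22,0.14,0.83], [0.24,0.59,-0.26]]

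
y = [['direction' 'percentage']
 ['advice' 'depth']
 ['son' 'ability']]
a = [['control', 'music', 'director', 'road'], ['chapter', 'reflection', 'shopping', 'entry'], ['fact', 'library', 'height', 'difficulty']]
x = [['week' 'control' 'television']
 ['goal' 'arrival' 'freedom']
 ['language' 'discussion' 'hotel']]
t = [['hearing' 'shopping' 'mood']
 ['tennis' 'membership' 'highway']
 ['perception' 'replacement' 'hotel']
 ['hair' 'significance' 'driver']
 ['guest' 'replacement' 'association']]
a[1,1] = 'reflection'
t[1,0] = 'tennis'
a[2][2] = 'height'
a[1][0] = 'chapter'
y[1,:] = ['advice', 'depth']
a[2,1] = 'library'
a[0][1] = 'music'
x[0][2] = 'television'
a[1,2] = 'shopping'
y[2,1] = 'ability'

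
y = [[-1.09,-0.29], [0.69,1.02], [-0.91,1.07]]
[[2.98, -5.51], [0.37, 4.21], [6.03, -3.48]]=y@[[-3.45,4.83], [2.70,0.86]]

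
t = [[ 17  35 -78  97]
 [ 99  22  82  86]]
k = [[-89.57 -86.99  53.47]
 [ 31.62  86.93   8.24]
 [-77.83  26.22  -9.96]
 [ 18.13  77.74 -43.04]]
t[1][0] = 99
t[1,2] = 82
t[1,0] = 99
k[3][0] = 18.13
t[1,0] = 99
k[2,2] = -9.96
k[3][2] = -43.04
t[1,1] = 22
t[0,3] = 97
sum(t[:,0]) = 116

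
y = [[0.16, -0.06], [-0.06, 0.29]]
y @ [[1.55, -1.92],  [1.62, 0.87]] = [[0.15, -0.36], [0.38, 0.37]]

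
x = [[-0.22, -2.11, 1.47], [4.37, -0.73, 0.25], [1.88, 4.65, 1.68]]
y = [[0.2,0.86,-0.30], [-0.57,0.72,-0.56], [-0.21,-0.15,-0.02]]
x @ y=[[0.85, -1.93, 1.22], [1.24, 3.20, -0.91], [-2.63, 4.71, -3.20]]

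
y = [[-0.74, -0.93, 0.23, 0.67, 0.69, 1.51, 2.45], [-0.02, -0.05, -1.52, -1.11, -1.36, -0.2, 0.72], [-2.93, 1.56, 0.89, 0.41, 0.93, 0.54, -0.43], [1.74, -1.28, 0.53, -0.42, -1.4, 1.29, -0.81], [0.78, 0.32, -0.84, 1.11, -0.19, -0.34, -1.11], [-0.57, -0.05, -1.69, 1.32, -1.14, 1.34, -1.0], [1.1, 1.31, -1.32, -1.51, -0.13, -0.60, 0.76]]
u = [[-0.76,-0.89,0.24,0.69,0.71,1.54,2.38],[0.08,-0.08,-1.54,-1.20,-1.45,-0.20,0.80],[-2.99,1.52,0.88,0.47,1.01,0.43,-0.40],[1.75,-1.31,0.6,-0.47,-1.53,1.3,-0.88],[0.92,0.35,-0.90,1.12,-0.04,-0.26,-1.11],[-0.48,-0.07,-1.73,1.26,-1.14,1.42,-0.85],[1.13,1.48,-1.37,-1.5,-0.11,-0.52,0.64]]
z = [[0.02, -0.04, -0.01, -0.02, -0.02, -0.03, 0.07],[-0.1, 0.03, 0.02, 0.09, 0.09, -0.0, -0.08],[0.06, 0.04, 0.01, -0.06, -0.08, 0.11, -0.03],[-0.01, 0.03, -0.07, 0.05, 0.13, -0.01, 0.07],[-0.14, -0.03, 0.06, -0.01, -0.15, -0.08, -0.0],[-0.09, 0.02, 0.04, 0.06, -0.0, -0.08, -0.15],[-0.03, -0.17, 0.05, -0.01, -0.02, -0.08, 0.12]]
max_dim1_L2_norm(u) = 3.69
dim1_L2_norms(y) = [3.27, 2.44, 3.65, 3.07, 2.01, 3.0, 2.81]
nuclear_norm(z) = 1.02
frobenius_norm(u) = 7.89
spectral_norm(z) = 0.30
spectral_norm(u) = 4.81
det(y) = -68.49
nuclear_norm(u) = 18.23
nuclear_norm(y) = 17.93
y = z + u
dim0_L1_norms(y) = [7.88, 5.5, 7.02, 6.55, 5.84, 5.82, 7.28]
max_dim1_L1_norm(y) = 7.69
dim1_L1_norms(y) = [7.22, 4.98, 7.69, 7.47, 4.69, 7.11, 6.73]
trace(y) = 1.59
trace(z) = 0.00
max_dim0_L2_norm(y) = 3.78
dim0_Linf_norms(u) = [2.99, 1.52, 1.73, 1.5, 1.53, 1.54, 2.38]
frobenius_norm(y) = 7.77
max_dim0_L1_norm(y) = 7.88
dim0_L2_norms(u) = [3.87, 2.67, 3.04, 2.73, 2.7, 2.58, 3.1]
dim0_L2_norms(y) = [3.78, 2.6, 2.96, 2.7, 2.55, 2.56, 3.19]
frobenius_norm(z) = 0.50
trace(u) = 1.59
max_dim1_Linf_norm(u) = 2.99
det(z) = 0.00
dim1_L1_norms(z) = [0.21, 0.41, 0.39, 0.37, 0.47, 0.44, 0.48]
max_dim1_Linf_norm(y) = 2.93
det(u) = -59.86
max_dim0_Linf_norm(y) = 2.93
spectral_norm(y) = 4.66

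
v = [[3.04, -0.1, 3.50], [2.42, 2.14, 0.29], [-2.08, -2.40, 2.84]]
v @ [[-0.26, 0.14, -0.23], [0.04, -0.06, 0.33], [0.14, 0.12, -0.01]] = [[-0.30, 0.85, -0.77],[-0.50, 0.25, 0.15],[0.84, 0.19, -0.34]]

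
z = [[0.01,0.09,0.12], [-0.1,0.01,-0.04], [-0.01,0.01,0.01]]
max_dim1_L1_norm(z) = 0.22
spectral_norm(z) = 0.16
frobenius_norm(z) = 0.19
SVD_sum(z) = [[0.04,0.08,0.12],[-0.02,-0.03,-0.04],[0.00,0.01,0.01]] + [[-0.03, 0.01, 0.0], [-0.08, 0.04, 0.0], [-0.01, 0.01, 0.00]] + [[0.0, 0.0, -0.00],[0.0, 0.0, -0.00],[-0.00, -0.0, 0.00]]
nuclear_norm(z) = 0.26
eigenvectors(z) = [[-0.06-0.70j, (-0.06+0.7j), (-0.29+0j)], [0.71+0.00j, 0.71-0.00j, (-0.76+0j)], [(0.07-0.07j), 0.07+0.07j, (0.59+0j)]]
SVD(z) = [[-0.93, -0.34, -0.11], [0.35, -0.93, -0.11], [-0.07, -0.14, 0.99]] @ diag([0.15680267426890934, 0.10005384610633475, 0.001466022321861597]) @ [[-0.28, -0.52, -0.81], [0.91, -0.41, -0.05], [-0.31, -0.75, 0.59]]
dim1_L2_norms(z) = [0.15, 0.11, 0.02]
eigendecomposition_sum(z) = [[0.05j, (0.04-0.01j), (0.06+0.01j)], [(-0.05+0j), 0.00+0.05j, (-0.02+0.06j)], [(-0+0.01j), 0.01+0.00j, 0.01j]] + [[0.00-0.05j, (0.04+0.01j), 0.06-0.01j], [(-0.05-0j), -0.05j, -0.02-0.06j], [(-0-0.01j), 0.01-0.00j, 0.00-0.01j]] + [[0.00+0.00j, 0j, (-0+0j)], [0j, 0j, -0.00+0.00j], [(-0-0j), (-0-0j), -0j]]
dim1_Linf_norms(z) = [0.12, 0.1, 0.01]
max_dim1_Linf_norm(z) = 0.12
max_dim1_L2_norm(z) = 0.15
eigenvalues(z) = [(0.01+0.1j), (0.01-0.1j), 0j]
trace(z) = 0.03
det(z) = 0.00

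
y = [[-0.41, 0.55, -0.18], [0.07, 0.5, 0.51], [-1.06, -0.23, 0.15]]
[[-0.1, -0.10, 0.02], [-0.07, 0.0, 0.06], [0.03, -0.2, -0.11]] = y @ [[0.01, 0.20, 0.08], [-0.17, -0.03, 0.10], [0.02, 0.01, -0.00]]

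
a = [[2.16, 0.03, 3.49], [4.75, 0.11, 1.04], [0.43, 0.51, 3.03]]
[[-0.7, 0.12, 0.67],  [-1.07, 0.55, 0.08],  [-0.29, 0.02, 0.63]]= a@ [[-0.21, 0.12, -0.03], [0.03, 0.17, 0.01], [-0.07, -0.04, 0.21]]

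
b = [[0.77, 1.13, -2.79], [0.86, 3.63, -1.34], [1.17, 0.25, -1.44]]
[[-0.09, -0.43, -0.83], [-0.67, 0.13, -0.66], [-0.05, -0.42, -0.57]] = b @ [[-0.09, -0.19, -0.21], [-0.19, 0.14, -0.05], [-0.07, 0.16, 0.22]]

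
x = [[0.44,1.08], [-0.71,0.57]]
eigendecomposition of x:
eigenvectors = [[(0.78+0j), 0.78-0.00j],[0.05+0.63j, (0.05-0.63j)]]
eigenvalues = [(0.5+0.87j), (0.5-0.87j)]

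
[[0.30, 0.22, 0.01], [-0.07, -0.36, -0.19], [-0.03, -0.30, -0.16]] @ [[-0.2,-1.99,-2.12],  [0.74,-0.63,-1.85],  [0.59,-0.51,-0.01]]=[[0.11, -0.74, -1.04], [-0.36, 0.46, 0.82], [-0.31, 0.33, 0.62]]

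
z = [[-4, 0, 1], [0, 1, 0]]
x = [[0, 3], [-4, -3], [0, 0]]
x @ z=[[0, 3, 0], [16, -3, -4], [0, 0, 0]]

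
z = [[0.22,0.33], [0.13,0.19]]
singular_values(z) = [0.46, 0.0]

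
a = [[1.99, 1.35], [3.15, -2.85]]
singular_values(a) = [4.3, 2.31]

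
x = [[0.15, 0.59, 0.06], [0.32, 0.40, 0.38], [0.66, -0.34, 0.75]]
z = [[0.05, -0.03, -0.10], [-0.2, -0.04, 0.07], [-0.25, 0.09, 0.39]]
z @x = [[-0.07, 0.05, -0.08], [0.0, -0.16, 0.03], [0.25, -0.24, 0.31]]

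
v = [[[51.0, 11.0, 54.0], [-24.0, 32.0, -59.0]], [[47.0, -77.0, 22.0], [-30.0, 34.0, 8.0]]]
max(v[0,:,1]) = 32.0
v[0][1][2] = -59.0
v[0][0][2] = 54.0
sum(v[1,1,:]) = 12.0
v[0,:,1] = [11.0, 32.0]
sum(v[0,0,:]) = 116.0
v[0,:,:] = [[51.0, 11.0, 54.0], [-24.0, 32.0, -59.0]]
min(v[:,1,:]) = -59.0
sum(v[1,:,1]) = -43.0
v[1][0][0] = 47.0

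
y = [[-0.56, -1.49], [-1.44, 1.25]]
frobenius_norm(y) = 2.48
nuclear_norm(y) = 3.44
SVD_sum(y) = [[0.49, -0.95], [-0.80, 1.57]] + [[-1.05,-0.54], [-0.64,-0.32]]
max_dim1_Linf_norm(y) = 1.49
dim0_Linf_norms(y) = [1.44, 1.49]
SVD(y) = [[-0.52,0.86], [0.86,0.52]] @ diag([2.067894738858681, 1.376085516601562]) @ [[-0.46, 0.89], [-0.89, -0.46]]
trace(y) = 0.69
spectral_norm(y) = 2.07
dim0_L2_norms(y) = [1.55, 1.94]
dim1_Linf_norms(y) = [1.49, 1.44]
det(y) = -2.85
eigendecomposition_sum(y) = [[-1.05, -0.60], [-0.58, -0.33]] + [[0.49, -0.89], [-0.86, 1.58]]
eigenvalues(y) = [-1.38, 2.07]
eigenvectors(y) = [[-0.88, 0.49], [-0.48, -0.87]]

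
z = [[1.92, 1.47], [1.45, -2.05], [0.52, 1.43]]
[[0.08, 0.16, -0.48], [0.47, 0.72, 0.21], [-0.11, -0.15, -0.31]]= z@[[0.14, 0.23, -0.11], [-0.13, -0.19, -0.18]]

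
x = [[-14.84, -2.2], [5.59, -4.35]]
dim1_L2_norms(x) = [15.0, 7.08]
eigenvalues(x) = [-13.5, -5.69]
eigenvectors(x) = [[-0.85,0.23], [0.52,-0.97]]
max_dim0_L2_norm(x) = 15.86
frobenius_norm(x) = 16.59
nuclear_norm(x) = 20.71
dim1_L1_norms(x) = [17.04, 9.94]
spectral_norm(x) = 15.87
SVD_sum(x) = [[-14.9, -0.54], [5.42, 0.20]] + [[0.06, -1.66], [0.17, -4.55]]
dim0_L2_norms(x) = [15.86, 4.87]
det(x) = 76.85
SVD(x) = [[-0.94, 0.34], [0.34, 0.94]] @ diag([15.867517954359649, 4.843353586934789]) @ [[1.00,0.04],[0.04,-1.00]]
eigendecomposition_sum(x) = [[-15.82,-3.81], [9.67,2.33]] + [[0.98, 1.61],[-4.08, -6.68]]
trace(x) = -19.19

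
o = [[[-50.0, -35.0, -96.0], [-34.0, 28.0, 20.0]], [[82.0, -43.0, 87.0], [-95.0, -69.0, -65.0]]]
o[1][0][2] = 87.0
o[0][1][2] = 20.0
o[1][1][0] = -95.0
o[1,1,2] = -65.0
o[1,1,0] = -95.0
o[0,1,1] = 28.0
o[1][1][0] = -95.0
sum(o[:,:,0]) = -97.0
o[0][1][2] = 20.0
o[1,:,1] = [-43.0, -69.0]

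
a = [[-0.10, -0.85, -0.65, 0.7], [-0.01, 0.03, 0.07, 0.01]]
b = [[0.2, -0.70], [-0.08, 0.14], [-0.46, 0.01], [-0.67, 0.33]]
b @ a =[[-0.01, -0.19, -0.18, 0.13], [0.01, 0.07, 0.06, -0.05], [0.05, 0.39, 0.30, -0.32], [0.06, 0.58, 0.46, -0.47]]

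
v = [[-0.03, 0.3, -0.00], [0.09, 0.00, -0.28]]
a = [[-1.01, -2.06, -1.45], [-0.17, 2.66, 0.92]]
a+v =[[-1.04, -1.76, -1.45], [-0.08, 2.66, 0.64]]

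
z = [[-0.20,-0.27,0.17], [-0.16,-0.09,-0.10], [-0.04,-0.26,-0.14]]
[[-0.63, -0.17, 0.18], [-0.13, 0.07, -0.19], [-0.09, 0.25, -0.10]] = z @ [[1.11, 0.47, 0.67],[0.78, -0.42, -0.39],[-1.14, -1.12, 1.22]]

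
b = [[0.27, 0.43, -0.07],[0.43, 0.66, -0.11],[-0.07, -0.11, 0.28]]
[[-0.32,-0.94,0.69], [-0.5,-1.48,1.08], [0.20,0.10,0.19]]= b @ [[-0.60, -2.09, 1.70], [-0.29, -0.97, 0.77], [0.45, -0.54, 1.41]]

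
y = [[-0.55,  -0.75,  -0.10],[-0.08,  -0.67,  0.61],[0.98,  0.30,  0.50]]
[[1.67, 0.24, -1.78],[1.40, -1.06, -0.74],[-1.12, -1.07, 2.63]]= y@ [[-0.79, -0.26, 2.79], [-1.69, 0.09, 0.38], [0.33, -1.68, -0.43]]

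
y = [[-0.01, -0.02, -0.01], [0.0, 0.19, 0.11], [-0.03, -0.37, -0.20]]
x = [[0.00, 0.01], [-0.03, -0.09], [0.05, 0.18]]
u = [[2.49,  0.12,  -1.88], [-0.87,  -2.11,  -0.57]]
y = x @ u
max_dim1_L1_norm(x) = 0.23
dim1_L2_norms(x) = [0.01, 0.09, 0.19]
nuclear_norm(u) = 5.45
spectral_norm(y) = 0.48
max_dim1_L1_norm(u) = 4.49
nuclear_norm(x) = 0.21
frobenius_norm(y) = 0.48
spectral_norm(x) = 0.21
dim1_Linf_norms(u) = [2.49, 2.11]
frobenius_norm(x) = 0.21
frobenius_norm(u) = 3.91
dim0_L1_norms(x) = [0.08, 0.28]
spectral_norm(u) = 3.18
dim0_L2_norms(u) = [2.64, 2.11, 1.96]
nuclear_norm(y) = 0.50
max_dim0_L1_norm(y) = 0.58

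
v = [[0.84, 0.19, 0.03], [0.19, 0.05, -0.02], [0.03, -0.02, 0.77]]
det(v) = 0.00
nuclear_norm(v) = 1.66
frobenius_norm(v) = 1.17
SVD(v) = [[-0.96, -0.19, -0.22],[-0.21, -0.08, 0.97],[-0.21, 0.98, 0.03]] @ diag([0.888544556408261, 0.7656729945349728, 0.0057824490567661875]) @ [[-0.96, -0.21, -0.21], [-0.19, -0.08, 0.98], [-0.22, 0.97, 0.03]]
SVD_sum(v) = [[0.81, 0.18, 0.17], [0.18, 0.04, 0.04], [0.17, 0.04, 0.04]] + [[0.03,0.01,-0.14], [0.01,0.00,-0.06], [-0.14,-0.06,0.73]] + [[0.00, -0.00, -0.0], [-0.00, 0.01, 0.00], [-0.00, 0.00, 0.00]]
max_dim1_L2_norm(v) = 0.86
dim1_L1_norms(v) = [1.06, 0.26, 0.82]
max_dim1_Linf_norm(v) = 0.84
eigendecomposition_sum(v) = [[0.0,-0.0,-0.0], [-0.00,0.01,0.00], [-0.0,0.00,0.00]] + [[0.81,0.18,0.17],[0.18,0.04,0.04],[0.17,0.04,0.04]] + [[0.03, 0.01, -0.14], [0.01, 0.0, -0.06], [-0.14, -0.06, 0.73]]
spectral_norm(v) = 0.89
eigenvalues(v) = [0.01, 0.89, 0.77]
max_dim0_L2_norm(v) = 0.86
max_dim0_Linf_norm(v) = 0.84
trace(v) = 1.66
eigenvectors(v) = [[-0.22, 0.96, -0.19], [0.97, 0.21, -0.08], [0.03, 0.21, 0.98]]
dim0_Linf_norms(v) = [0.84, 0.19, 0.77]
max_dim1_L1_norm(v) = 1.06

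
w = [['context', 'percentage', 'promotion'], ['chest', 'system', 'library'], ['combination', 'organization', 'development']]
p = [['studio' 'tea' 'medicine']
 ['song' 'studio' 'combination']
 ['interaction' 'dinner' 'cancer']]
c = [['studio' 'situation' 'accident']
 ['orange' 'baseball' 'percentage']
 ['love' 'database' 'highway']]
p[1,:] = ['song', 'studio', 'combination']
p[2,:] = ['interaction', 'dinner', 'cancer']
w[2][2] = 'development'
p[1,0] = 'song'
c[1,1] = 'baseball'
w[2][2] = 'development'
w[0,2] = 'promotion'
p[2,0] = 'interaction'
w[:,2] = ['promotion', 'library', 'development']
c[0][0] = 'studio'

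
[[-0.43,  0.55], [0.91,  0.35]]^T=[[-0.43,  0.91], [0.55,  0.35]]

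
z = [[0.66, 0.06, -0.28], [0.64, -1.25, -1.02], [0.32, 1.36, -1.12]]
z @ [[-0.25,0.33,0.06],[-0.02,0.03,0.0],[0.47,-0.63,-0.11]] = [[-0.3, 0.40, 0.07],[-0.61, 0.82, 0.15],[-0.63, 0.85, 0.14]]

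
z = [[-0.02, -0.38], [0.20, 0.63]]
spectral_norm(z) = 0.76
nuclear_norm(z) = 0.84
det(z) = 0.06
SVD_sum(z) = [[-0.09, -0.36],[0.16, 0.64]] + [[0.07, -0.02], [0.04, -0.01]]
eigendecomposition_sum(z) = [[0.19, 0.15], [-0.08, -0.06]] + [[-0.21, -0.53], [0.28, 0.69]]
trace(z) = 0.61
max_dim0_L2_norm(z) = 0.74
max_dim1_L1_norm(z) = 0.83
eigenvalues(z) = [0.13, 0.48]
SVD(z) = [[0.49, -0.87], [-0.87, -0.49]] @ diag([0.7580935848087242, 0.08363083565203437]) @ [[-0.24, -0.97],[-0.97, 0.24]]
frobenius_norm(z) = 0.76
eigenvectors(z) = [[-0.93, 0.61], [0.37, -0.79]]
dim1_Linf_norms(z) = [0.38, 0.63]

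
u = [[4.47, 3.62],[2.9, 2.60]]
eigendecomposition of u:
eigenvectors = [[0.83, -0.64], [0.56, 0.77]]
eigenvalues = [6.91, 0.16]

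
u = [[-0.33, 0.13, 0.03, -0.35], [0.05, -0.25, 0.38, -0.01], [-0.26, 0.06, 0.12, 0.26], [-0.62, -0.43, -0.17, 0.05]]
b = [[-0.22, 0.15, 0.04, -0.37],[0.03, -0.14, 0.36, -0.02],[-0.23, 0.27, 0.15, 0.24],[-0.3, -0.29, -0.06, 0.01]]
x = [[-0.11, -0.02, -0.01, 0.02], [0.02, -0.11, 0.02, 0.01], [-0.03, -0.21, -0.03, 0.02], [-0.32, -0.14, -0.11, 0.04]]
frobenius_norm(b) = 0.86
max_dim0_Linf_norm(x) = 0.32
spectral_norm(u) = 0.82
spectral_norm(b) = 0.47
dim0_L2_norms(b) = [0.44, 0.45, 0.4, 0.44]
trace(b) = -0.20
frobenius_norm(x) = 0.46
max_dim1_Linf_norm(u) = 0.62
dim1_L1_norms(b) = [0.78, 0.55, 0.89, 0.66]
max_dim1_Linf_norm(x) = 0.32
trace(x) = -0.21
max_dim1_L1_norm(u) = 1.27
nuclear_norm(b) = 1.72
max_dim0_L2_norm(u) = 0.75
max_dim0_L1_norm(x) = 0.48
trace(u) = -0.41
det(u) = 0.06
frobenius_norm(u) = 1.10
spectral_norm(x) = 0.41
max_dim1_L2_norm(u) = 0.78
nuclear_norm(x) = 0.65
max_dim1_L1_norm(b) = 0.89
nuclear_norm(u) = 2.08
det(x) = 0.00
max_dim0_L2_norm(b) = 0.45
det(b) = 0.03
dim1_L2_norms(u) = [0.5, 0.46, 0.39, 0.78]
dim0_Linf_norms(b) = [0.3, 0.29, 0.36, 0.37]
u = b + x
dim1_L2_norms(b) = [0.46, 0.39, 0.45, 0.42]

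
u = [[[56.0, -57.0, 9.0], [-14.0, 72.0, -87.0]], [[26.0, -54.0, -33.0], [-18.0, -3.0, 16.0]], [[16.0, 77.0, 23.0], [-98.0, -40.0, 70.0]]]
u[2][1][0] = -98.0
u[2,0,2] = 23.0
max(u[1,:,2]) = 16.0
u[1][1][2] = 16.0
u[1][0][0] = 26.0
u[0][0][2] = 9.0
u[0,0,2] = 9.0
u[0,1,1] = 72.0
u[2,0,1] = 77.0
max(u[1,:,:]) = 26.0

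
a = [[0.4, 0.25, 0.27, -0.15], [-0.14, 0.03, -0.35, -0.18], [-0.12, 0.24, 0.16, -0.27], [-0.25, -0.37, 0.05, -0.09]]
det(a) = -0.02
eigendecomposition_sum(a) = [[(0.01+0j), 0.02-0.00j, -0j, (0.02+0j)], [-0.07-0.00j, -0.10+0.00j, (-0.01+0j), (-0.15-0j)], [(-0.02-0j), -0.03+0.00j, -0.00+0.00j, (-0.04-0j)], [-0.11-0.00j, (-0.14+0j), -0.02+0.00j, -0.22-0.00j]] + [[(0.37-0j), 0.33+0.00j, (-0.1+0j), (-0.17-0j)], [-0.03+0.00j, -0.03-0.00j, (0.01+0j), (0.01+0j)], [(-0.03+0j), (-0.03-0j), (0.01+0j), (0.01+0j)], [(-0.16+0j), (-0.15-0j), (0.04+0j), (0.07+0j)]] + [[(0.01+0.03j), -0.05-0.15j, 0.18-0.04j, -0.00+0.11j],  [(-0.02-0.03j), 0.08+0.14j, (-0.17+0.07j), -0.02-0.11j],  [(-0.03+0.02j), 0.15-0.08j, 0.08+0.19j, (-0.12+0.02j)],  [(0.01+0j), -0.04-0.01j, 0.01-0.05j, (0.03+0.01j)]] + [[0.01-0.03j,(-0.05+0.15j),(0.18+0.04j),(-0-0.11j)],  [-0.02+0.03j,0.08-0.14j,(-0.17-0.07j),(-0.02+0.11j)],  [(-0.03-0.02j),(0.15+0.08j),(0.08-0.19j),-0.12-0.02j],  [(0.01-0j),(-0.04+0.01j),0.01+0.05j,(0.03-0.01j)]]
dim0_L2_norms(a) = [0.51, 0.51, 0.47, 0.37]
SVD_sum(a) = [[0.35, 0.33, 0.26, -0.07], [-0.13, -0.13, -0.10, 0.03], [0.11, 0.11, 0.08, -0.02], [-0.22, -0.21, -0.16, 0.04]] + [[0.0, -0.01, 0.00, 0.01], [-0.11, 0.17, -0.12, -0.22], [-0.11, 0.15, -0.11, -0.20], [0.02, -0.03, 0.02, 0.04]] + [[-0.02, -0.01, 0.04, -0.02], [0.05, 0.04, -0.11, 0.06], [-0.08, -0.06, 0.17, -0.1], [-0.10, -0.08, 0.21, -0.12]] + [[0.07, -0.06, -0.03, -0.07], [0.05, -0.05, -0.02, -0.05], [-0.05, 0.04, 0.02, 0.05], [0.05, -0.05, -0.02, -0.05]]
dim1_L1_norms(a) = [1.07, 0.7, 0.79, 0.76]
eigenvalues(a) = [(-0.31+0j), (0.42+0j), (0.19+0.37j), (0.19-0.37j)]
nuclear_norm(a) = 1.72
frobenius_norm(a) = 0.93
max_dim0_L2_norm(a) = 0.51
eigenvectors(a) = [[(-0.09+0j), 0.91+0.00j, -0.11+0.55j, (-0.11-0.55j)],[0.56+0.00j, (-0.07+0j), (-0.01-0.55j), -0.01+0.55j],[(0.16+0j), (-0.08+0j), -0.60+0.00j, (-0.6-0j)],[(0.81+0j), -0.40+0.00j, (0.11+0.09j), (0.11-0.09j)]]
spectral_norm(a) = 0.71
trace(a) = 0.50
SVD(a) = [[-0.78, -0.02, 0.13, 0.61], [0.3, 0.73, -0.38, 0.49], [-0.25, 0.67, 0.56, -0.41], [0.49, -0.14, 0.72, 0.46]] @ diag([0.7060792529231862, 0.43634553635507856, 0.3842320791731606, 0.19292581690562693]) @ [[-0.63, -0.61, -0.47, 0.12],[-0.36, 0.52, -0.37, -0.68],[-0.37, -0.29, 0.76, -0.44],[0.58, -0.52, -0.25, -0.58]]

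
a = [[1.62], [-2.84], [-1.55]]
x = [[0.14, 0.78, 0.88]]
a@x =[[0.23,1.26,1.43], [-0.40,-2.22,-2.50], [-0.22,-1.21,-1.36]]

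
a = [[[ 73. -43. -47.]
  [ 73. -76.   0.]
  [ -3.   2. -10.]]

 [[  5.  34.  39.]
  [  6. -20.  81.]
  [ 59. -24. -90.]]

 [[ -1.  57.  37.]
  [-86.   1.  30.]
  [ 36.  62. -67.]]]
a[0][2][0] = -3.0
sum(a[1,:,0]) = 70.0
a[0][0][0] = 73.0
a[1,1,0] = 6.0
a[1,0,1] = 34.0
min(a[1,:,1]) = -24.0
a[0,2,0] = -3.0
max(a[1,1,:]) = 81.0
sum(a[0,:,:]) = -31.0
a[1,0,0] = 5.0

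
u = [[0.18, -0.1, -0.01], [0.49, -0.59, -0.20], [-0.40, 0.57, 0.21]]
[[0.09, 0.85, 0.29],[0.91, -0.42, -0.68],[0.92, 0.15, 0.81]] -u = [[-0.09, 0.95, 0.30], [0.42, 0.17, -0.48], [1.32, -0.42, 0.6]]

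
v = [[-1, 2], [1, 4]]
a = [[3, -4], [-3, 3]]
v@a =[[-9, 10], [-9, 8]]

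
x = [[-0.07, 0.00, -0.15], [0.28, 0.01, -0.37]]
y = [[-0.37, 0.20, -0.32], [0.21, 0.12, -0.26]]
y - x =[[-0.30, 0.2, -0.17], [-0.07, 0.11, 0.11]]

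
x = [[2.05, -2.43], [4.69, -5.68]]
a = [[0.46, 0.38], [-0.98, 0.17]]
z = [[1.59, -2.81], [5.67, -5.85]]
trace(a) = 0.63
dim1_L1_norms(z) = [4.4, 11.52]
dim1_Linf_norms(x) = [2.43, 5.68]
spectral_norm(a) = 1.08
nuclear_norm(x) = 8.05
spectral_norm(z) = 8.73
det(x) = -0.25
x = a + z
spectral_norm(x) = 8.02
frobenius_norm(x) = 8.02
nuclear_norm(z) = 9.49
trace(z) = -4.26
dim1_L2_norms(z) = [3.23, 8.15]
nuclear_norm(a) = 1.50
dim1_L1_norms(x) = [4.48, 10.37]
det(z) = 6.63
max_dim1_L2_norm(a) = 0.99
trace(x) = -3.63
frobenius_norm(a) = 1.16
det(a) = 0.45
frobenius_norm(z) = 8.76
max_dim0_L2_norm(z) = 6.49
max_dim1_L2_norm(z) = 8.15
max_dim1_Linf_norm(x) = 5.68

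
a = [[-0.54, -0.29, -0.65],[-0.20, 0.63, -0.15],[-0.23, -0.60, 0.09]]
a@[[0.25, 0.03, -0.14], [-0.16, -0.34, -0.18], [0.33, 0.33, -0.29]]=[[-0.3, -0.13, 0.32], [-0.2, -0.27, -0.04], [0.07, 0.23, 0.11]]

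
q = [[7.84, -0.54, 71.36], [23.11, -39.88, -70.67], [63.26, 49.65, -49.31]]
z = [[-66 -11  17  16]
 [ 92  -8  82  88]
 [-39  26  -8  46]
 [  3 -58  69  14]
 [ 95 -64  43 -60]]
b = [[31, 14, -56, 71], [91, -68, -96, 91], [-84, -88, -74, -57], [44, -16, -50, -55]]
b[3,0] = 44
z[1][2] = 82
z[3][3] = 14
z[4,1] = -64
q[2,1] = 49.65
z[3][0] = 3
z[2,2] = -8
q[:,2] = [71.36, -70.67, -49.31]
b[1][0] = 91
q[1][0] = 23.11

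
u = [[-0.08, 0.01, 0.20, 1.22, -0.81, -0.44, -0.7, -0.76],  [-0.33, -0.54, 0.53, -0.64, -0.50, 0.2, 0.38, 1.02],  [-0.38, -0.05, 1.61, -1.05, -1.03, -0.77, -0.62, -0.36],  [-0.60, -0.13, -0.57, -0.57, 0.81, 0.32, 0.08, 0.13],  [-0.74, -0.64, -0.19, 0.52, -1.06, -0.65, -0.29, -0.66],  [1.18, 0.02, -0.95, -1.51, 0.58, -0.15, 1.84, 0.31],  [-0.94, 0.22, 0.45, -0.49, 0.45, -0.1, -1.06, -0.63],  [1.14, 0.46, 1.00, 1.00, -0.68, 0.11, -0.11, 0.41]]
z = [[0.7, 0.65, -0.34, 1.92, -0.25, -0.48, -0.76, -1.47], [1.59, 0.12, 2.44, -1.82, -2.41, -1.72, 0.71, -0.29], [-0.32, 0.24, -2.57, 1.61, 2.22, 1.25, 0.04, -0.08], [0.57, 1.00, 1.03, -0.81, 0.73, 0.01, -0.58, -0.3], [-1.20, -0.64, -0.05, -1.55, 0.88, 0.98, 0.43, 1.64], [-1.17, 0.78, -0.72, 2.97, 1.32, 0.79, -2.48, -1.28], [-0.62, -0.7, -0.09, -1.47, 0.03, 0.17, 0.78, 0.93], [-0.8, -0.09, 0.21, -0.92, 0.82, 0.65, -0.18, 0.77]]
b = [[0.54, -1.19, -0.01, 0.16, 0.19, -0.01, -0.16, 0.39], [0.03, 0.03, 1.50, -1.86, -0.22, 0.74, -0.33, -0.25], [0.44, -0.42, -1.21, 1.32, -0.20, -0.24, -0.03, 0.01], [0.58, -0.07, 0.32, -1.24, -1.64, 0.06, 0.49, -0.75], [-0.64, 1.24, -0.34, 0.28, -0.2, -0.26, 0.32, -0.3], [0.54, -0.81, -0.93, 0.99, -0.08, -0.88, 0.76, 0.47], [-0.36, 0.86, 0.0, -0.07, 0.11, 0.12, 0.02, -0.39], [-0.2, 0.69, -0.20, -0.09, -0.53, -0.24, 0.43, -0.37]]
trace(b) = -3.31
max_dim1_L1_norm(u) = 6.54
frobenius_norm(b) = 5.16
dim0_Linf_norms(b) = [0.64, 1.24, 1.5, 1.86, 1.64, 0.88, 0.76, 0.75]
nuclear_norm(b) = 9.71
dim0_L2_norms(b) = [1.3, 2.24, 2.2, 2.8, 1.78, 1.23, 1.11, 1.17]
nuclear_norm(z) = 16.88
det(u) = -0.00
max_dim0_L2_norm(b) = 2.8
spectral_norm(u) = 3.86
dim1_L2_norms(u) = [1.86, 1.6, 2.45, 1.34, 1.82, 2.9, 1.76, 2.04]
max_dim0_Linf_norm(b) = 1.86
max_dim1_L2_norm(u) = 2.9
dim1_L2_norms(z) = [2.78, 4.6, 3.98, 2.0, 2.98, 4.63, 2.13, 1.81]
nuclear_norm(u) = 12.13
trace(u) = -1.44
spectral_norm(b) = 3.84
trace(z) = 0.66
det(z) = 0.00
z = b @ u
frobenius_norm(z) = 9.32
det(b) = 0.00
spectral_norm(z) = 7.16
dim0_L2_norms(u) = [2.18, 0.99, 2.32, 2.67, 2.18, 1.18, 2.37, 1.69]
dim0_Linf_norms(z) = [1.59, 1.0, 2.57, 2.97, 2.41, 1.72, 2.48, 1.64]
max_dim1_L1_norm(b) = 5.46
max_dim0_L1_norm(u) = 7.0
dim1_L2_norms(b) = [1.4, 2.55, 1.92, 2.34, 1.56, 2.09, 1.03, 1.11]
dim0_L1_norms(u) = [5.39, 2.07, 5.5, 7.0, 5.92, 2.74, 5.08, 4.28]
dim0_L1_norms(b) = [3.33, 5.31, 4.51, 6.01, 3.17, 2.55, 2.54, 2.93]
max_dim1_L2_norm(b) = 2.55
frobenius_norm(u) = 5.73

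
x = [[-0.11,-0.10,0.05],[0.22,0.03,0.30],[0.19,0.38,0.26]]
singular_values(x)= [0.58, 0.24, 0.11]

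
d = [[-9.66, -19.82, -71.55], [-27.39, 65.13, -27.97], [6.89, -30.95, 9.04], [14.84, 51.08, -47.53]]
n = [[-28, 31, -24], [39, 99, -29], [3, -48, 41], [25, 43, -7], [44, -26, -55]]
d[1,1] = 65.13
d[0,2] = -71.55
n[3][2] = -7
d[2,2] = 9.04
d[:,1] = [-19.82, 65.13, -30.95, 51.08]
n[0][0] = -28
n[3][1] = 43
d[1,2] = -27.97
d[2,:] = [6.89, -30.95, 9.04]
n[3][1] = 43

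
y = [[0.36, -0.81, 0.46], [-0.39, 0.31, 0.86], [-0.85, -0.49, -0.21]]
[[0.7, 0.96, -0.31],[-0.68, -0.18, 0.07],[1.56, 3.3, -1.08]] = y @ [[-0.80, -2.37, 0.77], [-1.55, -2.46, 0.81], [-0.59, -0.40, 0.14]]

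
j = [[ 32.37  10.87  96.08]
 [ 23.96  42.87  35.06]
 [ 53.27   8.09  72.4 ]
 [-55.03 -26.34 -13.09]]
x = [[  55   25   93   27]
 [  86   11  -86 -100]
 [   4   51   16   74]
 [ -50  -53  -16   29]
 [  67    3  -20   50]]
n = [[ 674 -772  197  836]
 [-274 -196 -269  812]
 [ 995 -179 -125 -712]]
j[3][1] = -26.34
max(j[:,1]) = 42.87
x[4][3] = 50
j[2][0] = 53.27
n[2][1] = -179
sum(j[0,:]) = 139.32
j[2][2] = 72.4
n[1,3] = 812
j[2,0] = 53.27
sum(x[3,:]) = -90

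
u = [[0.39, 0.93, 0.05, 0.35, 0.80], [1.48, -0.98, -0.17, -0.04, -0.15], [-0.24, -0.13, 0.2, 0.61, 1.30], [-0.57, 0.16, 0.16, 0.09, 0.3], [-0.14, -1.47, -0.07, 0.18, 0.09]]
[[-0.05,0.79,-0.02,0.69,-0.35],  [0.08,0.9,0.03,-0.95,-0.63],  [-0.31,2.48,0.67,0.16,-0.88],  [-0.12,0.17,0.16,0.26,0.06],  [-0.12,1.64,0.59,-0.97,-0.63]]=u @ [[0.02, 0.05, -0.17, -0.17, -0.19], [0.07, -0.86, -0.34, 0.68, 0.34], [-0.66, -1.66, -0.1, 0.07, 0.74], [-0.37, 0.54, 0.16, -0.03, -0.24], [0.05, 1.83, 0.39, 0.16, -0.68]]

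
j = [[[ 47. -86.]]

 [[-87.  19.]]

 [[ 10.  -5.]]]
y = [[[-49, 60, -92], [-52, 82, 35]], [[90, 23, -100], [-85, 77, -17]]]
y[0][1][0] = -52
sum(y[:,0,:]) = -68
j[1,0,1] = 19.0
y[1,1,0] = -85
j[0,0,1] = -86.0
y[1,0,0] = 90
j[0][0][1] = -86.0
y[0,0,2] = -92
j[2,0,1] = -5.0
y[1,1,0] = -85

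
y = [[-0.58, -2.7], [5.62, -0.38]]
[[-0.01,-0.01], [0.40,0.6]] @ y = [[-0.05, 0.03], [3.14, -1.31]]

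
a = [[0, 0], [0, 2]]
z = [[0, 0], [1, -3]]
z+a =[[0, 0], [1, -1]]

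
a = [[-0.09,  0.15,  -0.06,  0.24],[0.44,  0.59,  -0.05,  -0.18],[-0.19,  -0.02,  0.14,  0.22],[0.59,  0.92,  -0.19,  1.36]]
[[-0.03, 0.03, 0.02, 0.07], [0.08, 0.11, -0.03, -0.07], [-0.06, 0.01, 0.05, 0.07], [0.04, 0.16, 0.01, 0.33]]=a @ [[0.18, -0.02, -0.10, -0.05], [-0.02, 0.2, 0.05, 0.00], [-0.1, 0.05, 0.14, 0.04], [-0.05, 0.0, 0.04, 0.27]]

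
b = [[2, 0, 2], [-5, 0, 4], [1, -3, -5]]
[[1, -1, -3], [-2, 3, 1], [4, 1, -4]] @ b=[[4, 9, 13], [-18, -3, 3], [-1, 12, 32]]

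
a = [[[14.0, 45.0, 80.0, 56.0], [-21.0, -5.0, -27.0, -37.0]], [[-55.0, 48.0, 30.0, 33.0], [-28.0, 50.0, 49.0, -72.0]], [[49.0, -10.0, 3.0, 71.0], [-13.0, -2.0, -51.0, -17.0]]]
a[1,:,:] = [[-55.0, 48.0, 30.0, 33.0], [-28.0, 50.0, 49.0, -72.0]]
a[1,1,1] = 50.0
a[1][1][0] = -28.0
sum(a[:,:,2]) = 84.0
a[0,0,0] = 14.0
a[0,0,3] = 56.0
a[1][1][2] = 49.0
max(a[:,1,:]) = 50.0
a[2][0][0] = 49.0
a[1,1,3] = -72.0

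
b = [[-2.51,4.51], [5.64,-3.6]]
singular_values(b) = [8.21, 2.0]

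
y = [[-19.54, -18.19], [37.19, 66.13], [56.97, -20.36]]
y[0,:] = [-19.54, -18.19]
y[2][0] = 56.97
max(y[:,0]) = 56.97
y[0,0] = -19.54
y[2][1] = -20.36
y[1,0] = 37.19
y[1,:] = [37.19, 66.13]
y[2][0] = 56.97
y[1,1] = 66.13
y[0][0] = -19.54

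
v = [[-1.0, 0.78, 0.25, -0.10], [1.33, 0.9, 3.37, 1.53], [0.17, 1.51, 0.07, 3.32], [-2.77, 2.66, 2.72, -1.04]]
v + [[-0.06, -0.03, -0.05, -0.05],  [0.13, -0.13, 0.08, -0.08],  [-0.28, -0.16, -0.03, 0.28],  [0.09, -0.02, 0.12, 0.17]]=[[-1.06, 0.75, 0.2, -0.15], [1.46, 0.77, 3.45, 1.45], [-0.11, 1.35, 0.04, 3.6], [-2.68, 2.64, 2.84, -0.87]]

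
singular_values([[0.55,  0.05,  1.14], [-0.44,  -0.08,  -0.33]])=[1.36, 0.24]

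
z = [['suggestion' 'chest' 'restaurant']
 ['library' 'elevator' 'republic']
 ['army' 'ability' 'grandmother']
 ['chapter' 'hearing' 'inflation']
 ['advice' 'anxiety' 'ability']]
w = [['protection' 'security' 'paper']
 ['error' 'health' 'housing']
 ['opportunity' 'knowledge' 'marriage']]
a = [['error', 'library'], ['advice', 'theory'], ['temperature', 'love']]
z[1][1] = 'elevator'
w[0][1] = 'security'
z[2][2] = 'grandmother'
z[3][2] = 'inflation'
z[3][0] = 'chapter'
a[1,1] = 'theory'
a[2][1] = 'love'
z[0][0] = 'suggestion'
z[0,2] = 'restaurant'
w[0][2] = 'paper'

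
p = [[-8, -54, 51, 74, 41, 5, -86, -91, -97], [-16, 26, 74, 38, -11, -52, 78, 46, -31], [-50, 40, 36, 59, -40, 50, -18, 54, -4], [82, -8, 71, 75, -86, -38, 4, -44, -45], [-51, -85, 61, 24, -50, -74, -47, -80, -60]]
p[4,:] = [-51, -85, 61, 24, -50, -74, -47, -80, -60]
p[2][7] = 54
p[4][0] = -51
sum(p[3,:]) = 11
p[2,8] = -4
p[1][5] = -52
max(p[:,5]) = 50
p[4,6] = -47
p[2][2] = 36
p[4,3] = 24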